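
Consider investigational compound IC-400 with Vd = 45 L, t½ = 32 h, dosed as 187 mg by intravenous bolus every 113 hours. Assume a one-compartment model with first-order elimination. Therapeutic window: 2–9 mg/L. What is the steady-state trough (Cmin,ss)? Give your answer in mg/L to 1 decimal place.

0.4 mg/L

Over one 113-h interval, 113/32 ≈ 3.5312 half-lives elapse, leaving f ≈ 0.0865 of each dose.
At steady state, accumulation factor R = 1/(1 − e^(−kτ)) ≈ 1.0947.
Single-dose peak C₀ = D/Vd = 187/45 ≈ 4.156 mg/L.
Cmax,ss = C₀/(1 − f) ≈ 4.156/0.9135 ≈ 4.550 mg/L.
One interval later, Cmin,ss = Cmax,ss·e^(−kτ) ≈ 4.550 × 0.0865 ≈ 0.394 mg/L.
Trough 0.4 mg/L vs MEC 2 mg/L: subtherapeutic.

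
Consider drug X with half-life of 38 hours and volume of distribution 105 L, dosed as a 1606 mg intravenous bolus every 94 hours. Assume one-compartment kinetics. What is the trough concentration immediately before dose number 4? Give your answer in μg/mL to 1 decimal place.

3.3 μg/mL

f = (1/2)^(τ/t½) = (1/2)^(94/38) ≈ 0.1800.
C₀ = D/Vd = 1606/105 ≈ 15.295 μg/mL.
Before the 4th dose, 3 doses have been given. Superposition: Cmin = C₀·(f + f² + … + f^3).
≈ 15.295 × (0.1800 + 0.0324 + 0.0058) ≈ 15.295 × 0.2182 ≈ 3.337 μg/mL.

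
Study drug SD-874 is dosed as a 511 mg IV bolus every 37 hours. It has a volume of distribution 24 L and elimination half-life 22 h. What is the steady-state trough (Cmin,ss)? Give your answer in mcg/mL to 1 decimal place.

τ/t½ = 37/22 ≈ 1.6818, so fraction remaining f = (1/2)^(37/22) ≈ 0.3117.
Accumulation ratio R = 1/(1 − f) ≈ 1/0.6883 ≈ 1.4529.
Each bolus raises the concentration by D/Vd = 511/24 ≈ 21.292 mcg/mL.
Cmax,ss = C₀/(1 − f) ≈ 21.292/0.6883 ≈ 30.934 mcg/mL.
One interval later, Cmin,ss = Cmax,ss·e^(−kτ) ≈ 30.934 × 0.3117 ≈ 9.642 mcg/mL.

9.6 mcg/mL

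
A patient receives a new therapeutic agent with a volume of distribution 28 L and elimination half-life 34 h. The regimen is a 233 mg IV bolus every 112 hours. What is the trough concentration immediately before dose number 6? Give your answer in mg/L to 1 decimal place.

0.9 mg/L

f = (1/2)^(τ/t½) = (1/2)^(112/34) ≈ 0.1019.
C₀ = D/Vd = 233/28 ≈ 8.321 mg/L.
Before the 6th dose, 5 doses have been given. Superposition: Cmin = C₀·(f + f² + … + f^5).
≈ 8.321 × (0.1019 + 0.0104 + 0.0011 + 0.0001 + 0.0000) ≈ 8.321 × 0.1135 ≈ 0.944 mg/L.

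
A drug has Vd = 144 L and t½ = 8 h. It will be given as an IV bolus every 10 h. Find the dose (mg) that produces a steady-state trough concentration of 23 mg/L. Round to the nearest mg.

4565 mg

τ/t½ = 10/8 ≈ 1.25, so f = (1/2)^(10/8) ≈ 0.420448.
Cmin,ss = (D/Vd)·f/(1−f), so D = Cmin,ss·Vd·(1−f)/f.
D = 23 × 144 × (1−f)/f ≈ 23 × 144 × 1.37842 ≈ 4565.33 mg.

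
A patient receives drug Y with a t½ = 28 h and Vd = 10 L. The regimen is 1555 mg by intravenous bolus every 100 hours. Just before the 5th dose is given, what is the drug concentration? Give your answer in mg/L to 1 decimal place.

f = (1/2)^(τ/t½) = (1/2)^(100/28) ≈ 0.0841.
C₀ = D/Vd = 1555/10 ≈ 155.500 mg/L.
Before the 5th dose, 4 doses have been given. Superposition: Cmin = C₀·(f + f² + … + f^4).
≈ 155.500 × (0.0841 + 0.0071 + 0.0006 + 0.0001) ≈ 155.500 × 0.0919 ≈ 14.290 mg/L.

14.3 mg/L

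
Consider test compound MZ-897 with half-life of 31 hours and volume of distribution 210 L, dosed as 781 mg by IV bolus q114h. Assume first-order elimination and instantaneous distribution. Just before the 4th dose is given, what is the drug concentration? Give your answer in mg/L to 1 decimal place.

0.3 mg/L

f = (1/2)^(τ/t½) = (1/2)^(114/31) ≈ 0.0782.
C₀ = D/Vd = 781/210 ≈ 3.719 mg/L.
Before the 4th dose, 3 doses have been given. Superposition: Cmin = C₀·(f + f² + … + f^3).
≈ 3.719 × (0.0782 + 0.0061 + 0.0005) ≈ 3.719 × 0.0848 ≈ 0.315 mg/L.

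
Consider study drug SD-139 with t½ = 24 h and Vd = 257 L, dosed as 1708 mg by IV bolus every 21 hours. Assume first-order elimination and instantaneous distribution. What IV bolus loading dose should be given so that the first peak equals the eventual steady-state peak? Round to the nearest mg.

3756 mg

f = (1/2)^(21/24) ≈ 0.545254; accumulation ratio R = 1/(1−f) ≈ 2.19903.
Loading dose to hit Cmax,ss on first dose: D_load = D_maint·R ≈ 1708 × 2.19903 ≈ 3755.94 mg.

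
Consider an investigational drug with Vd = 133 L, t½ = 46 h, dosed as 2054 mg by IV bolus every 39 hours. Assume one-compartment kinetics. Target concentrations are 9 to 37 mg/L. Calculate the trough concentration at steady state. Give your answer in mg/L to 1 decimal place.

τ/t½ = 39/46 ≈ 0.84783, so fraction remaining f = (1/2)^(39/46) ≈ 0.5556.
Single-dose peak C₀ = D/Vd = 2054/133 ≈ 15.444 mg/L.
Steady-state trough Cmin,ss = C₀·f/(1−f) ≈ 15.444 × 0.5556/0.4444 ≈ 19.308 mg/L.
Trough 19.3 mg/L vs MEC 9 mg/L: adequate.

19.3 mg/L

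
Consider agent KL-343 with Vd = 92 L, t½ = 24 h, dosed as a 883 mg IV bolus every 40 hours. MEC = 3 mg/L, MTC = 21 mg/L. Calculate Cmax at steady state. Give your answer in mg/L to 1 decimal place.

Over one 40-h interval, 40/24 ≈ 1.6667 half-lives elapse, leaving f ≈ 0.3150 of each dose.
At steady state, accumulation factor R = 1/(1 − e^(−kτ)) ≈ 1.4599.
Each bolus raises the concentration by D/Vd = 883/92 ≈ 9.598 mg/L.
Steady-state peak Cmax,ss = C₀·R ≈ 9.598 × 1.4599 ≈ 14.012 mg/L.
Peak 14.0 mg/L vs MTC 21 mg/L: below toxic threshold.

14.0 mg/L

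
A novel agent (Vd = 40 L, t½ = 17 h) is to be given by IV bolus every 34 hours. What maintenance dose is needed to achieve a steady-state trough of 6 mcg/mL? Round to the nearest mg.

720 mg

τ/t½ = 34/17 ≈ 2, so f = (1/2)^(34/17) ≈ 0.250000.
Cmin,ss = (D/Vd)·f/(1−f), so D = Cmin,ss·Vd·(1−f)/f.
D = 6 × 40 × (1−f)/f ≈ 6 × 40 × 3.00000 ≈ 720.00 mg.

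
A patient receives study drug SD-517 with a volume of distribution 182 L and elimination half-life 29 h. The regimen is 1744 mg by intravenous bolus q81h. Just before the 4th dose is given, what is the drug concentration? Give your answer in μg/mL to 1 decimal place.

f = (1/2)^(τ/t½) = (1/2)^(81/29) ≈ 0.1443.
C₀ = D/Vd = 1744/182 ≈ 9.582 μg/mL.
Before the 4th dose, 3 doses have been given. Superposition: Cmin = C₀·(f + f² + … + f^3).
≈ 9.582 × (0.1443 + 0.0208 + 0.0030) ≈ 9.582 × 0.1681 ≈ 1.611 μg/mL.

1.6 μg/mL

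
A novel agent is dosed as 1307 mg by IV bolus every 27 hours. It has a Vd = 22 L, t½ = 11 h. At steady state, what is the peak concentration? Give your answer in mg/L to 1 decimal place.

72.7 mg/L

τ/t½ = 27/11 ≈ 2.4545, so fraction remaining f = (1/2)^(27/11) ≈ 0.1824.
Accumulation ratio R = 1/(1 − f) ≈ 1/0.8176 ≈ 1.2231.
Single-dose peak C₀ = D/Vd = 1307/22 ≈ 59.409 mg/L.
Steady-state peak Cmax,ss = C₀·R ≈ 59.409 × 1.2231 ≈ 72.663 mg/L.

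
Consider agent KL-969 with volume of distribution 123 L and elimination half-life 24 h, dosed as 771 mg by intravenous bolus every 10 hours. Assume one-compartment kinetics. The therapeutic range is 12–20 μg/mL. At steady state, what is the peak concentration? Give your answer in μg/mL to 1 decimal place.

25.0 μg/mL

k = ln2/t½ = ln2/24 ≈ 0.028881 h⁻¹; fraction remaining f = e^(−kτ) = e^(−0.028881×10) ≈ 0.7492.
At steady state, accumulation factor R = 1/(1 − e^(−kτ)) ≈ 3.9872.
Each bolus raises the concentration by D/Vd = 771/123 ≈ 6.268 μg/mL.
Steady-state peak Cmax,ss = C₀·R ≈ 6.268 × 3.9872 ≈ 24.992 μg/mL.
Peak 25.0 μg/mL vs MTC 20 μg/mL: exceeds toxic threshold.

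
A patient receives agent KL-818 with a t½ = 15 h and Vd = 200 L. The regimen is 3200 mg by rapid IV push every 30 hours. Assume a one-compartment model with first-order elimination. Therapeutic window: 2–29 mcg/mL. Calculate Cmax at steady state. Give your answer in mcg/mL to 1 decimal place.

The dosing interval is 2 half-lives, so f = 2^(−2) = 0.25.
Accumulation ratio R = 1/(1 − f) = 1/0.75 = 4/3.
Single-dose peak C₀ = D/Vd = 3200/200 = 16 mcg/mL.
Steady-state peak Cmax,ss = C₀·R = 16 × 4/3 ≈ 21.333 mcg/mL.
Peak 21.3 mcg/mL vs MTC 29 mcg/mL: below toxic threshold.

21.3 mcg/mL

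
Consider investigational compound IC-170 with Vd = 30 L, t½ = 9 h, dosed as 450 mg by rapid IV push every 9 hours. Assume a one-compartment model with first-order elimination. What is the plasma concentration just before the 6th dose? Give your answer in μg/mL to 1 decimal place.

14.5 μg/mL

f = (1/2)^(τ/t½) = (1/2)^(9/9) ≈ 0.5000.
C₀ = D/Vd = 450/30 ≈ 15.000 μg/mL.
Before the 6th dose, 5 doses have been given. Superposition: Cmin = C₀·(f + f² + … + f^5).
≈ 15.000 × (0.5000 + 0.2500 + 0.1250 + 0.0625 + 0.0313) ≈ 15.000 × 0.9688 ≈ 14.532 μg/mL.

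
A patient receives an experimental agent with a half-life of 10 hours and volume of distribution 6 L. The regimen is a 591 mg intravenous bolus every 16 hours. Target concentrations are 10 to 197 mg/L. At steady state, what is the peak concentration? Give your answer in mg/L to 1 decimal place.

k = ln2/t½ = ln2/10 ≈ 0.069315 h⁻¹; fraction remaining f = e^(−kτ) = e^(−0.069315×16) ≈ 0.3299.
Accumulation ratio R = 1/(1 − f) ≈ 1/0.6701 ≈ 1.4923.
Each bolus raises the concentration by D/Vd = 591/6 ≈ 98.500 mg/L.
Cmax,ss = C₀/(1 − f) ≈ 98.500/0.6701 ≈ 146.993 mg/L.
Peak 147.0 mg/L vs MTC 197 mg/L: below toxic threshold.

147.0 mg/L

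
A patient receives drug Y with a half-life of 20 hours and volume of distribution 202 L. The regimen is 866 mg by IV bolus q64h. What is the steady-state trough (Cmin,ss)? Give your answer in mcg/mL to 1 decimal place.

k = ln2/t½ = ln2/20 ≈ 0.034657 h⁻¹; fraction remaining f = e^(−kτ) = e^(−0.034657×64) ≈ 0.1088.
Accumulation ratio R = 1/(1 − f) ≈ 1/0.8912 ≈ 1.1221.
Each bolus raises the concentration by D/Vd = 866/202 ≈ 4.287 mcg/mL.
Steady-state peak Cmax,ss = C₀·R ≈ 4.287 × 1.1221 ≈ 4.810 mcg/mL.
One interval later, Cmin,ss = Cmax,ss·e^(−kτ) ≈ 4.810 × 0.1088 ≈ 0.523 mcg/mL.

0.5 mcg/mL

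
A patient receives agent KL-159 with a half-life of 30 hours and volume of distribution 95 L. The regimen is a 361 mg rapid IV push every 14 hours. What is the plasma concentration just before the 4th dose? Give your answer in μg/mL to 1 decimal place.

6.2 μg/mL

f = (1/2)^(τ/t½) = (1/2)^(14/30) ≈ 0.7236.
C₀ = D/Vd = 361/95 ≈ 3.800 μg/mL.
Before the 4th dose, 3 doses have been given. Superposition: Cmin = C₀·(f + f² + … + f^3).
≈ 3.800 × (0.7236 + 0.5236 + 0.3789) ≈ 3.800 × 1.6261 ≈ 6.179 μg/mL.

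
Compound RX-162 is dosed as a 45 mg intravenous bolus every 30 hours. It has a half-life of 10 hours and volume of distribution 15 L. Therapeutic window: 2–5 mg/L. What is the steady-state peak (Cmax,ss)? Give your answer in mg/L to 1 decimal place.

The dosing interval is 3 half-lives, so f = 2^(−3) = 0.125.
Accumulation ratio R = 1/(1 − f) = 1/0.875 = 8/7.
Single-dose peak C₀ = D/Vd = 45/15 = 3 mg/L.
Steady-state peak Cmax,ss = C₀·R = 3 × 8/7 ≈ 3.429 mg/L.
Peak 3.4 mg/L vs MTC 5 mg/L: below toxic threshold.

3.4 mg/L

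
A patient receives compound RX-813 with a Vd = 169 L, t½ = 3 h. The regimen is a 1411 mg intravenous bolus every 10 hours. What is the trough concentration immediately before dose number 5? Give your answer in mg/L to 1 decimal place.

0.9 mg/L

f = (1/2)^(τ/t½) = (1/2)^(10/3) ≈ 0.0992.
C₀ = D/Vd = 1411/169 ≈ 8.349 mg/L.
Before the 5th dose, 4 doses have been given. Superposition: Cmin = C₀·(f + f² + … + f^4).
≈ 8.349 × (0.0992 + 0.0098 + 0.0010 + 0.0001) ≈ 8.349 × 0.1101 ≈ 0.919 mg/L.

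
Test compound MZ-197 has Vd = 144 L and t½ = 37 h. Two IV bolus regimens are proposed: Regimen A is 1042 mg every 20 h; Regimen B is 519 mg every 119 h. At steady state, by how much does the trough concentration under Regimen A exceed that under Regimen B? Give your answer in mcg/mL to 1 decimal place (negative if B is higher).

15.5 mcg/mL

Regimen A: f = (1/2)^(20/37) ≈ 0.6875; Cmin,ss = (1042/144)·f/(1−f) ≈ 15.919 mcg/mL.
Regimen B: f = (1/2)^(119/37) ≈ 0.1076; Cmin,ss = (519/144)·f/(1−f) ≈ 0.435 mcg/mL.
Difference ≈ 15.919 − 0.435 ≈ 15.484 mcg/mL.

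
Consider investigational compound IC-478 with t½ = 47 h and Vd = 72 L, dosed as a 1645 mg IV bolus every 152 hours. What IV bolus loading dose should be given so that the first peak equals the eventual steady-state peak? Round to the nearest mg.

f = (1/2)^(152/47) ≈ 0.106281; accumulation ratio R = 1/(1−f) ≈ 1.11892.
Loading dose to hit Cmax,ss on first dose: D_load = D_maint·R ≈ 1645 × 1.11892 ≈ 1840.62 mg.

1841 mg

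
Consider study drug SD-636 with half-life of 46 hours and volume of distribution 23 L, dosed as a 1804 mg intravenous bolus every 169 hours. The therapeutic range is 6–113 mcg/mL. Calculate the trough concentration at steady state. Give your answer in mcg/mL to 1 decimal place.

6.7 mcg/mL

τ/t½ = 169/46 ≈ 3.6739, so fraction remaining f = (1/2)^(169/46) ≈ 0.0784.
Accumulation ratio R = 1/(1 − f) ≈ 1/0.9216 ≈ 1.0851.
Each bolus raises the concentration by D/Vd = 1804/23 ≈ 78.435 mcg/mL.
Cmax,ss = C₀/(1 − f) ≈ 78.435/0.9216 ≈ 85.107 mcg/mL.
One interval later, Cmin,ss = Cmax,ss·e^(−kτ) ≈ 85.107 × 0.0784 ≈ 6.672 mcg/mL.
Trough 6.7 mcg/mL vs MEC 6 mcg/mL: adequate.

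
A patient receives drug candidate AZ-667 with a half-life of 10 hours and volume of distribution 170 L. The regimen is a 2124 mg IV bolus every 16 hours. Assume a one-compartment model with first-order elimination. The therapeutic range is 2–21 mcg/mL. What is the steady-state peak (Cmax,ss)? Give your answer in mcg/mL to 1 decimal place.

18.6 mcg/mL

τ/t½ = 16/10 ≈ 1.6, so fraction remaining f = (1/2)^(16/10) ≈ 0.3299.
Accumulation ratio R = 1/(1 − f) ≈ 1/0.6701 ≈ 1.4923.
Each bolus raises the concentration by D/Vd = 2124/170 ≈ 12.494 mcg/mL.
Steady-state peak Cmax,ss = C₀·R ≈ 12.494 × 1.4923 ≈ 18.645 mcg/mL.
Peak 18.6 mcg/mL vs MTC 21 mcg/mL: below toxic threshold.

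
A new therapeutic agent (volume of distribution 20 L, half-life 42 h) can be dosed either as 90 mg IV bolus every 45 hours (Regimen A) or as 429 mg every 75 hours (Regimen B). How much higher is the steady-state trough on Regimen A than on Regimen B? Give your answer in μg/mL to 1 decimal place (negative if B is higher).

Regimen A: f = (1/2)^(45/42) ≈ 0.4758; Cmin,ss = (90/20)·f/(1−f) ≈ 4.085 μg/mL.
Regimen B: f = (1/2)^(75/42) ≈ 0.2900; Cmin,ss = (429/20)·f/(1−f) ≈ 8.761 μg/mL.
Difference ≈ 4.085 − 8.761 ≈ -4.676 μg/mL.

-4.7 μg/mL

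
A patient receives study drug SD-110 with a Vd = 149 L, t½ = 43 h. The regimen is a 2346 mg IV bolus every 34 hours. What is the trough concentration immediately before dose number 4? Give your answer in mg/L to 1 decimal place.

17.4 mg/L

f = (1/2)^(τ/t½) = (1/2)^(34/43) ≈ 0.5781.
C₀ = D/Vd = 2346/149 ≈ 15.745 mg/L.
Before the 4th dose, 3 doses have been given. Superposition: Cmin = C₀·(f + f² + … + f^3).
≈ 15.745 × (0.5781 + 0.3342 + 0.1932) ≈ 15.745 × 1.1055 ≈ 17.406 mg/L.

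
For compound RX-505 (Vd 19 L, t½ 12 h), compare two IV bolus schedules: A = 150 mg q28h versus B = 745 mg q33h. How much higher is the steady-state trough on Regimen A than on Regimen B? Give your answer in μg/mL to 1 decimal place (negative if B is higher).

-4.9 μg/mL

Regimen A: f = (1/2)^(28/12) ≈ 0.1984; Cmin,ss = (150/19)·f/(1−f) ≈ 1.954 μg/mL.
Regimen B: f = (1/2)^(33/12) ≈ 0.1487; Cmin,ss = (745/19)·f/(1−f) ≈ 6.849 μg/mL.
Difference ≈ 1.954 − 6.849 ≈ -4.895 μg/mL.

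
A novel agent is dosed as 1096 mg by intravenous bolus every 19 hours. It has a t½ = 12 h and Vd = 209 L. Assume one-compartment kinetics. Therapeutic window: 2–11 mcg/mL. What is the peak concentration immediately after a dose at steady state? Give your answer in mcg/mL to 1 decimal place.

τ/t½ = 19/12 ≈ 1.5833, so fraction remaining f = (1/2)^(19/12) ≈ 0.3337.
At steady state, accumulation factor R = 1/(1 − e^(−kτ)) ≈ 1.5008.
Each bolus raises the concentration by D/Vd = 1096/209 ≈ 5.244 mcg/mL.
Steady-state peak Cmax,ss = C₀·R ≈ 5.244 × 1.5008 ≈ 7.870 mcg/mL.
Peak 7.9 mcg/mL vs MTC 11 mcg/mL: below toxic threshold.

7.9 mcg/mL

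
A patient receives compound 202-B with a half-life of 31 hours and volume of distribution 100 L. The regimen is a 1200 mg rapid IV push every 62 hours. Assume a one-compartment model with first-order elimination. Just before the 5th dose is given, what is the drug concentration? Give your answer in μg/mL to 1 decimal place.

f = (1/2)^(τ/t½) = (1/2)^(62/31) ≈ 0.2500.
C₀ = D/Vd = 1200/100 ≈ 12.000 μg/mL.
Before the 5th dose, 4 doses have been given. Superposition: Cmin = C₀·(f + f² + … + f^4).
≈ 12.000 × (0.2500 + 0.0625 + 0.0156 + 0.0039) ≈ 12.000 × 0.3320 ≈ 3.984 μg/mL.

4.0 μg/mL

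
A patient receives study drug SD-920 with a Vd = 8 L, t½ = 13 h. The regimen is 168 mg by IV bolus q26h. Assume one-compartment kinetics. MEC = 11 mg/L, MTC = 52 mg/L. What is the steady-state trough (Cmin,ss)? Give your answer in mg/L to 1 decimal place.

The dosing interval is 2 half-lives, so f = 2^(−2) = 0.25.
Accumulation ratio R = 1/(1 − f) = 1/0.75 = 4/3.
Single-dose peak C₀ = D/Vd = 168/8 = 21 mg/L.
Steady-state peak Cmax,ss = C₀·R = 21 × 4/3 ≈ 28.000 mg/L.
Steady-state trough Cmin,ss = Cmax,ss·f ≈ 28.000 × 0.25 ≈ 7.000 mg/L.
Trough 7.0 mg/L vs MEC 11 mg/L: subtherapeutic.

7.0 mg/L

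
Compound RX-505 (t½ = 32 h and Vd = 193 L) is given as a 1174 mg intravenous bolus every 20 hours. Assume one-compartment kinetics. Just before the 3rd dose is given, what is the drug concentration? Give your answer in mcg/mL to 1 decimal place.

6.5 mcg/mL

f = (1/2)^(τ/t½) = (1/2)^(20/32) ≈ 0.6484.
C₀ = D/Vd = 1174/193 ≈ 6.083 mcg/mL.
Before the 3rd dose, 2 doses have been given. Superposition: Cmin = C₀·(f + f²).
≈ 6.083 × (0.6484 + 0.4204) ≈ 6.083 × 1.0688 ≈ 6.502 mcg/mL.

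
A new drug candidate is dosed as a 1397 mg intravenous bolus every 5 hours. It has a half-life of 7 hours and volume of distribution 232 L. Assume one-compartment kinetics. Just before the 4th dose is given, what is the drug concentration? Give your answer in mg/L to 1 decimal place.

f = (1/2)^(τ/t½) = (1/2)^(5/7) ≈ 0.6095.
C₀ = D/Vd = 1397/232 ≈ 6.022 mg/L.
Before the 4th dose, 3 doses have been given. Superposition: Cmin = C₀·(f + f² + … + f^3).
≈ 6.022 × (0.6095 + 0.3715 + 0.2264) ≈ 6.022 × 1.2074 ≈ 7.271 mg/L.

7.3 mg/L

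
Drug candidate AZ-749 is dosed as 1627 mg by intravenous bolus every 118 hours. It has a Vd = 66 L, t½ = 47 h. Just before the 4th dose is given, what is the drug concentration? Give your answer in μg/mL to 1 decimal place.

5.2 μg/mL

f = (1/2)^(τ/t½) = (1/2)^(118/47) ≈ 0.1755.
C₀ = D/Vd = 1627/66 ≈ 24.652 μg/mL.
Before the 4th dose, 3 doses have been given. Superposition: Cmin = C₀·(f + f² + … + f^3).
≈ 24.652 × (0.1755 + 0.0308 + 0.0054) ≈ 24.652 × 0.2117 ≈ 5.219 μg/mL.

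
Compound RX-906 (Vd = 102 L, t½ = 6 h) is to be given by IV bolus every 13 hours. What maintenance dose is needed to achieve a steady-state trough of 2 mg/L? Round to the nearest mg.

712 mg

τ/t½ = 13/6 ≈ 2.1667, so f = (1/2)^(13/6) ≈ 0.222725.
Cmin,ss = (D/Vd)·f/(1−f), so D = Cmin,ss·Vd·(1−f)/f.
D = 2 × 102 × (1−f)/f ≈ 2 × 102 × 3.48984 ≈ 711.93 mg.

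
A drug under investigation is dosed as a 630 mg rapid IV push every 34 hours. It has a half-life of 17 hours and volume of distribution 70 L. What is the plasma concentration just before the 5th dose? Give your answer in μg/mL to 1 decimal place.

3.0 μg/mL

f = (1/2)^(τ/t½) = (1/2)^(34/17) ≈ 0.2500.
C₀ = D/Vd = 630/70 ≈ 9.000 μg/mL.
Before the 5th dose, 4 doses have been given. Superposition: Cmin = C₀·(f + f² + … + f^4).
≈ 9.000 × (0.2500 + 0.0625 + 0.0156 + 0.0039) ≈ 9.000 × 0.3320 ≈ 2.988 μg/mL.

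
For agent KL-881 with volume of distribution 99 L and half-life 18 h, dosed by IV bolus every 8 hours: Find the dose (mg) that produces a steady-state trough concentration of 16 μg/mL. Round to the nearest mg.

571 mg

τ/t½ = 8/18 ≈ 0.44444, so f = (1/2)^(8/18) ≈ 0.734867.
Cmin,ss = (D/Vd)·f/(1−f), so D = Cmin,ss·Vd·(1−f)/f.
D = 16 × 99 × (1−f)/f ≈ 16 × 99 × 0.36079 ≈ 571.49 mg.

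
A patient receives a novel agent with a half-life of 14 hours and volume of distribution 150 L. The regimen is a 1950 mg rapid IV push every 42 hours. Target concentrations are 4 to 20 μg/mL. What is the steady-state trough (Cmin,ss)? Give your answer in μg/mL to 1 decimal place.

1.9 μg/mL

τ = 42 h = 3 half-lives, so f = (1/2)^3 = 0.125.
Accumulation ratio R = 1/(1 − f) = 1/0.875 = 8/7.
Single-dose peak C₀ = D/Vd = 1950/150 = 13 μg/mL.
Steady-state peak Cmax,ss = C₀·R = 13 × 8/7 ≈ 14.857 μg/mL.
Steady-state trough Cmin,ss = Cmax,ss·f ≈ 14.857 × 0.125 ≈ 1.857 μg/mL.
Trough 1.9 μg/mL vs MEC 4 μg/mL: subtherapeutic.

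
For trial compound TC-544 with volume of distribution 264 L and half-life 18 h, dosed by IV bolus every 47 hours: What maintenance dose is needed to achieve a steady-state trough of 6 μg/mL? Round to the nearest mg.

8094 mg

τ/t½ = 47/18 ≈ 2.6111, so f = (1/2)^(47/18) ≈ 0.163673.
Cmin,ss = (D/Vd)·f/(1−f), so D = Cmin,ss·Vd·(1−f)/f.
D = 6 × 264 × (1−f)/f ≈ 6 × 264 × 5.10974 ≈ 8093.83 mg.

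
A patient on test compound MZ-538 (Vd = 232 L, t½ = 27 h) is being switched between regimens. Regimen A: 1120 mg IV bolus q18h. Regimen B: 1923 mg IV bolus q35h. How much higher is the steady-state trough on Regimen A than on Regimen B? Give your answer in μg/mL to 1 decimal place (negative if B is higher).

2.5 μg/mL

Regimen A: f = (1/2)^(18/27) ≈ 0.6300; Cmin,ss = (1120/232)·f/(1−f) ≈ 8.220 μg/mL.
Regimen B: f = (1/2)^(35/27) ≈ 0.4072; Cmin,ss = (1923/232)·f/(1−f) ≈ 5.694 μg/mL.
Difference ≈ 8.220 − 5.694 ≈ 2.526 μg/mL.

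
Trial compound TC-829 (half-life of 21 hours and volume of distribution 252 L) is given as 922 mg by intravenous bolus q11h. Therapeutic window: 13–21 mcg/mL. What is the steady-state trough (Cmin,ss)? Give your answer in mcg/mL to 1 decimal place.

Over one 11-h interval, 11/21 ≈ 0.52381 half-lives elapse, leaving f ≈ 0.6955 of each dose.
At steady state, accumulation factor R = 1/(1 − e^(−kτ)) ≈ 3.2841.
Each bolus raises the concentration by D/Vd = 922/252 ≈ 3.659 mcg/mL.
Cmax,ss = C₀/(1 − f) ≈ 3.659/0.3045 ≈ 12.016 mcg/mL.
Steady-state trough Cmin,ss = Cmax,ss·f ≈ 12.016 × 0.6955 ≈ 8.357 mcg/mL.
Trough 8.4 mcg/mL vs MEC 13 mcg/mL: subtherapeutic.

8.4 mcg/mL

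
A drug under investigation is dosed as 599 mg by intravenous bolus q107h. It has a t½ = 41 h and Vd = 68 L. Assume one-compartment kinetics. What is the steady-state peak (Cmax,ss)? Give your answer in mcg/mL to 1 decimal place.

k = ln2/t½ = ln2/41 ≈ 0.016906 h⁻¹; fraction remaining f = e^(−kτ) = e^(−0.016906×107) ≈ 0.1638.
Accumulation ratio R = 1/(1 − f) ≈ 1/0.8362 ≈ 1.1959.
Single-dose peak C₀ = D/Vd = 599/68 ≈ 8.809 mcg/mL.
Cmax,ss = C₀/(1 − f) ≈ 8.809/0.8362 ≈ 10.535 mcg/mL.

10.5 mcg/mL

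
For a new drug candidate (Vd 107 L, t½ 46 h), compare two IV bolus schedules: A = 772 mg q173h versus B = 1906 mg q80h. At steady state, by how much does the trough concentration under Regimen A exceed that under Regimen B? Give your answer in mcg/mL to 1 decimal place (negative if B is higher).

-7.0 mcg/mL

Regimen A: f = (1/2)^(173/46) ≈ 0.0738; Cmin,ss = (772/107)·f/(1−f) ≈ 0.575 mcg/mL.
Regimen B: f = (1/2)^(80/46) ≈ 0.2996; Cmin,ss = (1906/107)·f/(1−f) ≈ 7.620 mcg/mL.
Difference ≈ 0.575 − 7.620 ≈ -7.045 mcg/mL.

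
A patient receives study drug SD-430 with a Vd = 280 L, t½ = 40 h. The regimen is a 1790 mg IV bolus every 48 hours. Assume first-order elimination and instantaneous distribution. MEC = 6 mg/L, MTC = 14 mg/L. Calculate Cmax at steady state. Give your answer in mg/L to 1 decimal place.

Over one 48-h interval, 48/40 ≈ 1.2 half-lives elapse, leaving f ≈ 0.4353 of each dose.
At steady state, accumulation factor R = 1/(1 − e^(−kτ)) ≈ 1.7709.
Each bolus raises the concentration by D/Vd = 1790/280 ≈ 6.393 mg/L.
Cmax,ss = C₀/(1 − f) ≈ 6.393/0.5647 ≈ 11.321 mg/L.
Peak 11.3 mg/L vs MTC 14 mg/L: below toxic threshold.

11.3 mg/L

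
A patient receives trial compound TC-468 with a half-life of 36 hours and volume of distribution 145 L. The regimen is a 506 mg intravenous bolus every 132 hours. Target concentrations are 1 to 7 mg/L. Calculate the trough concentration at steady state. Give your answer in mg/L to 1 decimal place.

Over one 132-h interval, 132/36 ≈ 3.6667 half-lives elapse, leaving f ≈ 0.0787 of each dose.
Accumulation ratio R = 1/(1 − f) ≈ 1/0.9213 ≈ 1.0854.
Single-dose peak C₀ = D/Vd = 506/145 ≈ 3.490 mg/L.
Cmax,ss = C₀/(1 − f) ≈ 3.490/0.9213 ≈ 3.788 mg/L.
Steady-state trough Cmin,ss = Cmax,ss·f ≈ 3.788 × 0.0787 ≈ 0.298 mg/L.
Trough 0.3 mg/L vs MEC 1 mg/L: subtherapeutic.

0.3 mg/L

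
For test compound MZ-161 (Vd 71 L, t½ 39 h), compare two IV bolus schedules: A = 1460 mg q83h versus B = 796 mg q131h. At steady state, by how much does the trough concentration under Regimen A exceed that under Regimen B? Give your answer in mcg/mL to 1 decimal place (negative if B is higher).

4.9 mcg/mL

Regimen A: f = (1/2)^(83/39) ≈ 0.2287; Cmin,ss = (1460/71)·f/(1−f) ≈ 6.097 mcg/mL.
Regimen B: f = (1/2)^(131/39) ≈ 0.0975; Cmin,ss = (796/71)·f/(1−f) ≈ 1.211 mcg/mL.
Difference ≈ 6.097 − 1.211 ≈ 4.886 mcg/mL.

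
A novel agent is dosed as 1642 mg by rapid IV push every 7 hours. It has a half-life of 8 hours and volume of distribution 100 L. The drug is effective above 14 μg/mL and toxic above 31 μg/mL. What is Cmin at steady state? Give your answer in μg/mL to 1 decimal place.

k = ln2/t½ = ln2/8 ≈ 0.086643 h⁻¹; fraction remaining f = e^(−kτ) = e^(−0.086643×7) ≈ 0.5453.
Single-dose peak C₀ = D/Vd = 1642/100 ≈ 16.420 μg/mL.
Steady-state trough Cmin,ss = C₀·f/(1−f) ≈ 16.420 × 0.5453/0.4547 ≈ 19.692 μg/mL.
Trough 19.7 μg/mL vs MEC 14 μg/mL: adequate.

19.7 μg/mL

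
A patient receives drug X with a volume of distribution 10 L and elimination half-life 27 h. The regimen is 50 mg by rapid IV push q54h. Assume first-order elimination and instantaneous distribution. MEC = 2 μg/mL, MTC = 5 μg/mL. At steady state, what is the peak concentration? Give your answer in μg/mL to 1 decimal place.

6.7 μg/mL

τ = 54 h = 2 half-lives, so f = (1/2)^2 = 0.25.
At steady state, R = 1/(1 − 0.25) = 4/3.
Single-dose peak C₀ = D/Vd = 50/10 = 5 μg/mL.
Steady-state peak Cmax,ss = C₀·R = 5 × 4/3 ≈ 6.667 μg/mL.
Peak 6.7 μg/mL vs MTC 5 μg/mL: exceeds toxic threshold.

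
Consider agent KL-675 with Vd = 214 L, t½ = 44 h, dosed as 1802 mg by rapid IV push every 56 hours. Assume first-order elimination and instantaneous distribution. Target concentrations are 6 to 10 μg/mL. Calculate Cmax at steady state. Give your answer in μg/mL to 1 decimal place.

14.4 μg/mL

Over one 56-h interval, 56/44 ≈ 1.2727 half-lives elapse, leaving f ≈ 0.4139 of each dose.
At steady state, accumulation factor R = 1/(1 − e^(−kτ)) ≈ 1.7062.
Each bolus raises the concentration by D/Vd = 1802/214 ≈ 8.421 μg/mL.
Cmax,ss = C₀/(1 − f) ≈ 8.421/0.5861 ≈ 14.368 μg/mL.
Peak 14.4 μg/mL vs MTC 10 μg/mL: exceeds toxic threshold.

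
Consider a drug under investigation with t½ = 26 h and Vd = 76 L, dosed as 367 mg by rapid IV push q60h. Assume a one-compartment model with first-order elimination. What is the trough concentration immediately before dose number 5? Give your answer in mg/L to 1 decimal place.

f = (1/2)^(τ/t½) = (1/2)^(60/26) ≈ 0.2020.
C₀ = D/Vd = 367/76 ≈ 4.829 mg/L.
Before the 5th dose, 4 doses have been given. Superposition: Cmin = C₀·(f + f² + … + f^4).
≈ 4.829 × (0.2020 + 0.0408 + 0.0082 + 0.0017) ≈ 4.829 × 0.2527 ≈ 1.220 mg/L.

1.2 mg/L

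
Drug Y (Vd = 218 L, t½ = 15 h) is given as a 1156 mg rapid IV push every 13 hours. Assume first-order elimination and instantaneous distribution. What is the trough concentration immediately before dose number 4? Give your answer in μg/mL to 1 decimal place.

5.4 μg/mL

f = (1/2)^(τ/t½) = (1/2)^(13/15) ≈ 0.5484.
C₀ = D/Vd = 1156/218 ≈ 5.303 μg/mL.
Before the 4th dose, 3 doses have been given. Superposition: Cmin = C₀·(f + f² + … + f^3).
≈ 5.303 × (0.5484 + 0.3007 + 0.1649) ≈ 5.303 × 1.0140 ≈ 5.377 μg/mL.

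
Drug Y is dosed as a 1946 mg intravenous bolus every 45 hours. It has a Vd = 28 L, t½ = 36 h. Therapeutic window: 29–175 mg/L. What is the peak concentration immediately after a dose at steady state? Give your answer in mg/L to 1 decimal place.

k = ln2/t½ = ln2/36 ≈ 0.019254 h⁻¹; fraction remaining f = e^(−kτ) = e^(−0.019254×45) ≈ 0.4204.
Accumulation ratio R = 1/(1 − f) ≈ 1/0.5796 ≈ 1.7253.
Each bolus raises the concentration by D/Vd = 1946/28 ≈ 69.500 mg/L.
Steady-state peak Cmax,ss = C₀·R ≈ 69.500 × 1.7253 ≈ 119.908 mg/L.
Peak 119.9 mg/L vs MTC 175 mg/L: below toxic threshold.

119.9 mg/L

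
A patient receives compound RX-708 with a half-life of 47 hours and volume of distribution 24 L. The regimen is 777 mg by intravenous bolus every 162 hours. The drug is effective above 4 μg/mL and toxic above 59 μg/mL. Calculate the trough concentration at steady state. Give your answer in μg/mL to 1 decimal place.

Over one 162-h interval, 162/47 ≈ 3.4468 half-lives elapse, leaving f ≈ 0.0917 of each dose.
Single-dose peak C₀ = D/Vd = 777/24 ≈ 32.375 μg/mL.
Steady-state trough Cmin,ss = C₀·f/(1−f) ≈ 32.375 × 0.0917/0.9083 ≈ 3.269 μg/mL.
Trough 3.3 μg/mL vs MEC 4 μg/mL: subtherapeutic.

3.3 μg/mL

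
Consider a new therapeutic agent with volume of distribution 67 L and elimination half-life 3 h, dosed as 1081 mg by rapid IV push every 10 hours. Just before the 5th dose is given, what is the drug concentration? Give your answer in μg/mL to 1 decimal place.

1.8 μg/mL

f = (1/2)^(τ/t½) = (1/2)^(10/3) ≈ 0.0992.
C₀ = D/Vd = 1081/67 ≈ 16.134 μg/mL.
Before the 5th dose, 4 doses have been given. Superposition: Cmin = C₀·(f + f² + … + f^4).
≈ 16.134 × (0.0992 + 0.0098 + 0.0010 + 0.0001) ≈ 16.134 × 0.1101 ≈ 1.776 μg/mL.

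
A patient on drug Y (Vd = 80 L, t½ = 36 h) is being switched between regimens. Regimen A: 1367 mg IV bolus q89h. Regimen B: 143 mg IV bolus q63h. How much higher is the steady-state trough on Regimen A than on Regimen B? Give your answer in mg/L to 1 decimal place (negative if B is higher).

Regimen A: f = (1/2)^(89/36) ≈ 0.1802; Cmin,ss = (1367/80)·f/(1−f) ≈ 3.756 mg/L.
Regimen B: f = (1/2)^(63/36) ≈ 0.2973; Cmin,ss = (143/80)·f/(1−f) ≈ 0.756 mg/L.
Difference ≈ 3.756 − 0.756 ≈ 3.000 mg/L.

3.0 mg/L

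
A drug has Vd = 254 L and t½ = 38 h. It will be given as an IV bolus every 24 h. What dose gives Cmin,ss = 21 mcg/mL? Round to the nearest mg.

2930 mg

τ/t½ = 24/38 ≈ 0.63158, so f = (1/2)^(24/38) ≈ 0.645470.
Cmin,ss = (D/Vd)·f/(1−f), so D = Cmin,ss·Vd·(1−f)/f.
D = 21 × 254 × (1−f)/f ≈ 21 × 254 × 0.54926 ≈ 2929.75 mg.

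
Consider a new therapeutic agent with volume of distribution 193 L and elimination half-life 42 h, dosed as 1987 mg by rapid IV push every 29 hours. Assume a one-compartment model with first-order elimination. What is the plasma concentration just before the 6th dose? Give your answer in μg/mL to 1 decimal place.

15.2 μg/mL

f = (1/2)^(τ/t½) = (1/2)^(29/42) ≈ 0.6196.
C₀ = D/Vd = 1987/193 ≈ 10.295 μg/mL.
Before the 6th dose, 5 doses have been given. Superposition: Cmin = C₀·(f + f² + … + f^5).
≈ 10.295 × (0.6196 + 0.3839 + 0.2379 + 0.1474 + 0.0913) ≈ 10.295 × 1.4801 ≈ 15.238 μg/mL.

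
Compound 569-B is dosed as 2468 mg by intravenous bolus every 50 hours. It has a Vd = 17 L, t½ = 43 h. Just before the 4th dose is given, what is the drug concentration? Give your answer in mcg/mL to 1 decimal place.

106.7 mcg/mL

f = (1/2)^(τ/t½) = (1/2)^(50/43) ≈ 0.4466.
C₀ = D/Vd = 2468/17 ≈ 145.176 mcg/mL.
Before the 4th dose, 3 doses have been given. Superposition: Cmin = C₀·(f + f² + … + f^3).
≈ 145.176 × (0.4466 + 0.1995 + 0.0891) ≈ 145.176 × 0.7352 ≈ 106.733 mcg/mL.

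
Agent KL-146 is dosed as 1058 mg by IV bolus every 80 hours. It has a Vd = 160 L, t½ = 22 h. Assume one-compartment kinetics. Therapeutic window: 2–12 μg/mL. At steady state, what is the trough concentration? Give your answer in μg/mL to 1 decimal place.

0.6 μg/mL

k = ln2/t½ = ln2/22 ≈ 0.031507 h⁻¹; fraction remaining f = e^(−kτ) = e^(−0.031507×80) ≈ 0.0804.
Accumulation ratio R = 1/(1 − f) ≈ 1/0.9196 ≈ 1.0874.
Single-dose peak C₀ = D/Vd = 1058/160 ≈ 6.612 μg/mL.
Steady-state peak Cmax,ss = C₀·R ≈ 6.612 × 1.0874 ≈ 7.190 μg/mL.
One interval later, Cmin,ss = Cmax,ss·e^(−kτ) ≈ 7.190 × 0.0804 ≈ 0.578 μg/mL.
Trough 0.6 μg/mL vs MEC 2 μg/mL: subtherapeutic.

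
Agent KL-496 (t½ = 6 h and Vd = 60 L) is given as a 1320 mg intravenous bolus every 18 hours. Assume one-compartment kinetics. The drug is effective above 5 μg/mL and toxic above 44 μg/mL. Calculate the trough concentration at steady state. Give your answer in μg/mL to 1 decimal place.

3.1 μg/mL

τ = 18 h = 3 half-lives, so f = (1/2)^3 = 0.125.
Accumulation ratio R = 1/(1 − f) = 1/0.875 = 8/7.
Single-dose peak C₀ = D/Vd = 1320/60 = 22 μg/mL.
Steady-state peak Cmax,ss = C₀·R = 22 × 8/7 ≈ 25.143 μg/mL.
Steady-state trough Cmin,ss = Cmax,ss·f ≈ 25.143 × 0.125 ≈ 3.143 μg/mL.
Trough 3.1 μg/mL vs MEC 5 μg/mL: subtherapeutic.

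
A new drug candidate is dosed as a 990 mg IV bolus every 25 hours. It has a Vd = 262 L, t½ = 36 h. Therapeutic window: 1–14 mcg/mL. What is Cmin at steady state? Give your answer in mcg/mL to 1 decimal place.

k = ln2/t½ = ln2/36 ≈ 0.019254 h⁻¹; fraction remaining f = e^(−kτ) = e^(−0.019254×25) ≈ 0.6179.
Each bolus raises the concentration by D/Vd = 990/262 ≈ 3.779 mcg/mL.
Steady-state trough Cmin,ss = C₀·f/(1−f) ≈ 3.779 × 0.6179/0.3821 ≈ 6.111 mcg/mL.
Trough 6.1 mcg/mL vs MEC 1 mcg/mL: adequate.

6.1 mcg/mL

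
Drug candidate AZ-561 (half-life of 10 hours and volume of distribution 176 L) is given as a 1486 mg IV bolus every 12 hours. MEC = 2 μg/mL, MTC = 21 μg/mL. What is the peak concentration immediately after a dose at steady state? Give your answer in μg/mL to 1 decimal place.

15.0 μg/mL

τ/t½ = 12/10 ≈ 1.2, so fraction remaining f = (1/2)^(12/10) ≈ 0.4353.
At steady state, accumulation factor R = 1/(1 − e^(−kτ)) ≈ 1.7709.
Each bolus raises the concentration by D/Vd = 1486/176 ≈ 8.443 μg/mL.
Steady-state peak Cmax,ss = C₀·R ≈ 8.443 × 1.7709 ≈ 14.952 μg/mL.
Peak 15.0 μg/mL vs MTC 21 μg/mL: below toxic threshold.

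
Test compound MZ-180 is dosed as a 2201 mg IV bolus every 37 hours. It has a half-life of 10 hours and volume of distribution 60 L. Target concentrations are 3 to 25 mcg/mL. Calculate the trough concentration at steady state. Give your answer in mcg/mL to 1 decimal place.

3.1 mcg/mL

k = ln2/t½ = ln2/10 ≈ 0.069315 h⁻¹; fraction remaining f = e^(−kτ) = e^(−0.069315×37) ≈ 0.0769.
Each bolus raises the concentration by D/Vd = 2201/60 ≈ 36.683 mcg/mL.
Steady-state trough Cmin,ss = C₀·f/(1−f) ≈ 36.683 × 0.0769/0.9231 ≈ 3.056 mcg/mL.
Trough 3.1 mcg/mL vs MEC 3 mcg/mL: adequate.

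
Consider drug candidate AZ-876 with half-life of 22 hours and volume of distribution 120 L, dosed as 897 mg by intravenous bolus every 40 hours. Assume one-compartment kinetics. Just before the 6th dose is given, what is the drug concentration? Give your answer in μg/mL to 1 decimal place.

f = (1/2)^(τ/t½) = (1/2)^(40/22) ≈ 0.2836.
C₀ = D/Vd = 897/120 ≈ 7.475 μg/mL.
Before the 6th dose, 5 doses have been given. Superposition: Cmin = C₀·(f + f² + … + f^5).
≈ 7.475 × (0.2836 + 0.0804 + 0.0228 + 0.0065 + 0.0018) ≈ 7.475 × 0.3951 ≈ 2.953 μg/mL.

3.0 μg/mL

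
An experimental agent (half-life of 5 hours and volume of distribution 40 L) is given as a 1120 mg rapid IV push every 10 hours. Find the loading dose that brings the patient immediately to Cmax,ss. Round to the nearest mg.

1493 mg

f = (1/2)^(10/5) ≈ 0.250000; accumulation ratio R = 1/(1−f) ≈ 1.33333.
Loading dose to hit Cmax,ss on first dose: D_load = D_maint·R ≈ 1120 × 1.33333 ≈ 1493.33 mg.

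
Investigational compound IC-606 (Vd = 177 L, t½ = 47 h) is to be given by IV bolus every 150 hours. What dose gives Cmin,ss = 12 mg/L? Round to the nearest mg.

17280 mg

τ/t½ = 150/47 ≈ 3.1915, so f = (1/2)^(150/47) ≈ 0.109463.
Cmin,ss = (D/Vd)·f/(1−f), so D = Cmin,ss·Vd·(1−f)/f.
D = 12 × 177 × (1−f)/f ≈ 12 × 177 × 8.13551 ≈ 17279.82 mg.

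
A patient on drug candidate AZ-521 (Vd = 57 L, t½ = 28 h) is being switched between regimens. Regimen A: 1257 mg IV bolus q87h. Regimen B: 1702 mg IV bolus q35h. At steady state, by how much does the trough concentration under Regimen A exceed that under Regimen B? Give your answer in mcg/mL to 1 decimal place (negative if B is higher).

-18.8 mcg/mL

Regimen A: f = (1/2)^(87/28) ≈ 0.1161; Cmin,ss = (1257/57)·f/(1−f) ≈ 2.897 mcg/mL.
Regimen B: f = (1/2)^(35/28) ≈ 0.4204; Cmin,ss = (1702/57)·f/(1−f) ≈ 21.658 mcg/mL.
Difference ≈ 2.897 − 21.658 ≈ -18.761 mcg/mL.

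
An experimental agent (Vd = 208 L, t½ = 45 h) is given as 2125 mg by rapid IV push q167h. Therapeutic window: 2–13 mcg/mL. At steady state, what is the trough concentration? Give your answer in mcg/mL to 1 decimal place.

k = ln2/t½ = ln2/45 ≈ 0.015403 h⁻¹; fraction remaining f = e^(−kτ) = e^(−0.015403×167) ≈ 0.0764.
At steady state, accumulation factor R = 1/(1 − e^(−kτ)) ≈ 1.0827.
Single-dose peak C₀ = D/Vd = 2125/208 ≈ 10.216 mcg/mL.
Cmax,ss = C₀/(1 − f) ≈ 10.216/0.9236 ≈ 11.061 mcg/mL.
One interval later, Cmin,ss = Cmax,ss·e^(−kτ) ≈ 11.061 × 0.0764 ≈ 0.845 mcg/mL.
Trough 0.8 mcg/mL vs MEC 2 mcg/mL: subtherapeutic.

0.8 mcg/mL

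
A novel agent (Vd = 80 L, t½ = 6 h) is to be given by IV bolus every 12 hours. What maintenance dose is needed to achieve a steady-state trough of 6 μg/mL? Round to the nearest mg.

1440 mg

τ/t½ = 12/6 ≈ 2, so f = (1/2)^(12/6) ≈ 0.250000.
Cmin,ss = (D/Vd)·f/(1−f), so D = Cmin,ss·Vd·(1−f)/f.
D = 6 × 80 × (1−f)/f ≈ 6 × 80 × 3.00000 ≈ 1440.00 mg.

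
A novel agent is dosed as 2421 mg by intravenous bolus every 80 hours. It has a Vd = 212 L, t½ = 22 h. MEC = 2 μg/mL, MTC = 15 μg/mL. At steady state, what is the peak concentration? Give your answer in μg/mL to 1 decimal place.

k = ln2/t½ = ln2/22 ≈ 0.031507 h⁻¹; fraction remaining f = e^(−kτ) = e^(−0.031507×80) ≈ 0.0804.
At steady state, accumulation factor R = 1/(1 − e^(−kτ)) ≈ 1.0874.
Each bolus raises the concentration by D/Vd = 2421/212 ≈ 11.420 μg/mL.
Steady-state peak Cmax,ss = C₀·R ≈ 11.420 × 1.0874 ≈ 12.418 μg/mL.
Peak 12.4 μg/mL vs MTC 15 μg/mL: below toxic threshold.

12.4 μg/mL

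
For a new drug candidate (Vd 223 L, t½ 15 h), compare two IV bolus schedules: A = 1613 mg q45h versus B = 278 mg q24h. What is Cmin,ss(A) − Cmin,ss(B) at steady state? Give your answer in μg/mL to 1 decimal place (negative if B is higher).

0.4 μg/mL

Regimen A: f = (1/2)^(45/15) ≈ 0.1250; Cmin,ss = (1613/223)·f/(1−f) ≈ 1.033 μg/mL.
Regimen B: f = (1/2)^(24/15) ≈ 0.3299; Cmin,ss = (278/223)·f/(1−f) ≈ 0.614 μg/mL.
Difference ≈ 1.033 − 0.614 ≈ 0.419 μg/mL.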